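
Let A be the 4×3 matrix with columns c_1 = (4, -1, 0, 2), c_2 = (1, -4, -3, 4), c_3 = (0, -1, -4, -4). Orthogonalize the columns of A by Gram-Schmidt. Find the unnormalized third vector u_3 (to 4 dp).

u_3 = (1.6997, -0.7540, -3.4633, -3.7764)

e_1 = c_1/‖c_1‖ = (4, -1, 0, 2)/4.5826 = (0.8729, -0.2182, 0.0000, 0.4364).
r_{12} = e_1·c_2 = 3.4915.
u_2 = c_2 − 3.4915·e_1 = (-2.0476, -3.2381, -3.0000, 2.4762).
‖u_2‖ = 5.4598, so e_2 = (-0.3750, -0.5931, -0.5495, 0.4535).
r_{13} = e_1·c_3 = -1.5275; r_{23} = e_2·c_3 = 0.9768.
u_3 = c_3 + 1.5275·e_1 − 0.9768·e_2 = (1.6997, -0.7540, -3.4633, -3.7764).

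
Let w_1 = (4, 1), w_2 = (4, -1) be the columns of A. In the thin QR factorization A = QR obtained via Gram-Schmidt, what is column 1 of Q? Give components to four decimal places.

q_1 = w_1/‖w_1‖ = (4, 1)/4.1231 = (0.9701, 0.2425).

q_1 = (0.9701, 0.2425)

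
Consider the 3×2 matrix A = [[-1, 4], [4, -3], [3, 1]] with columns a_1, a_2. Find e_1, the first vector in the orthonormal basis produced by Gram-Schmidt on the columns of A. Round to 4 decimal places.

e_1 = a_1/‖a_1‖ = (-1, 4, 3)/5.0990 = (-0.1961, 0.7845, 0.5883).

e_1 = (-0.1961, 0.7845, 0.5883)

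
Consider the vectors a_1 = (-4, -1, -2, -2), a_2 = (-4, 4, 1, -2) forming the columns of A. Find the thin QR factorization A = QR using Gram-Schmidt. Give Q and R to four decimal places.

Q = [[-0.8000, -0.3259], [-0.2000, 0.8444], [-0.4000, 0.3926], [-0.4000, -0.1630]], R = [[5.0000, 2.8000], [0.0000, 5.4000]]

a_1 = (-4, -1, -2, -2); ‖a_1‖ = 5.0000, so e_1 = (-0.8000, -0.2000, -0.4000, -0.4000).
e_1·a_2 = (-0.8000)·(-4) + (-0.2000)·4 + (-0.4000)·1 + (-0.4000)·(-2) = 2.8000.
u_2 = a_2 − 2.8000·e_1 = (-1.7600, 4.5600, 2.1200, -0.8800).
‖u_2‖ = 5.4000, so e_2 = (-0.3259, 0.8444, 0.3926, -0.1630).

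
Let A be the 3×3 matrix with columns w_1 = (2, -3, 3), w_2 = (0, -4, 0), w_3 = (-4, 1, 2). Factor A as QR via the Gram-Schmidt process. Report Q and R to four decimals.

q_1 = w_1/‖w_1‖ = (2, -3, 3)/4.6904 = (0.4264, -0.6396, 0.6396).
r_{12} = q_1·w_2 = 2.5584.
u_2 = w_2 − 2.5584·q_1 = (-1.0909, -2.3636, -1.6364).
‖u_2‖ = 3.0748, so q_2 = (-0.3548, -0.7687, -0.5322).
r_{13} = q_1·w_3 = -1.0660; r_{23} = q_2·w_3 = -0.4139.
u_3 = w_3 + 1.0660·q_1 + 0.4139·q_2 = (-3.6923, 0.0000, 2.4615).
‖u_3‖ = 4.4376, so q_3 = (-0.8321, 0.0000, 0.5547).

Q = [[0.4264, -0.3548, -0.8321], [-0.6396, -0.7687, 0.0000], [0.6396, -0.5322, 0.5547]], R = [[4.6904, 2.5584, -1.0660], [0.0000, 3.0748, -0.4139], [0.0000, 0.0000, 4.4376]]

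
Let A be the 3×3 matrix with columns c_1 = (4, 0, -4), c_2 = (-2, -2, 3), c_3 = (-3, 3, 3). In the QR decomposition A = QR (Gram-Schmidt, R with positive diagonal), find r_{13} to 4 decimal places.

c_1 = (4, 0, -4); ‖c_1‖ = 5.6569, so q_1 = (0.7071, 0.0000, -0.7071).
r_{13} = q_1·c_3 = -4.2426.

r_{13} = -4.2426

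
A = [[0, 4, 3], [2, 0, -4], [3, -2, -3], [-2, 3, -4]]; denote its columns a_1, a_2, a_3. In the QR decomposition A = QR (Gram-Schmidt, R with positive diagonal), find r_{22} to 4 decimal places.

r_{22} = 4.5309

a_1 = (0, 2, 3, -2); ‖a_1‖ = 4.1231, so e_1 = (0.0000, 0.4851, 0.7276, -0.4851).
e_1·a_2 = 0.0000·4 + 0.4851·0 + 0.7276·(-2) + (-0.4851)·3 = -2.9104.
u_2 = a_2 + 2.9104·e_1 = (4.0000, 1.4118, 0.1176, 1.5882).
r_{22} = ‖u_2‖ = 4.5309.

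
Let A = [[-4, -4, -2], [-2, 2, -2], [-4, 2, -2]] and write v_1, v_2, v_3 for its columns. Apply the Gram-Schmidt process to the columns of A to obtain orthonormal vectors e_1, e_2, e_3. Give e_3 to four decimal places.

v_1 = (-4, -2, -4); ‖v_1‖ = 6.0000, so e_1 = (-0.6667, -0.3333, -0.6667).
e_1·v_2 = (-0.6667)·(-4) + (-0.3333)·2 + (-0.6667)·2 = 0.6667.
u_2 = v_2 − 0.6667·e_1 = (-3.5556, 2.2222, 2.4444).
‖u_2‖ = 4.8534, so e_2 = (-0.7326, 0.4579, 0.5037).
e_1·v_3 = (-0.6667)·(-2) + (-0.3333)·(-2) + (-0.6667)·(-2) = 3.3333; e_2·v_3 = (-0.7326)·(-2) + 0.4579·(-2) + 0.5037·(-2) = -0.4579.
u_3 = v_3 − 3.3333·e_1 + 0.4579·e_2 = (-0.1132, -0.6792, 0.4528).
‖u_3‖ = 0.8242, so e_3 = (-0.1374, -0.8242, 0.5494).

e_3 = (-0.1374, -0.8242, 0.5494)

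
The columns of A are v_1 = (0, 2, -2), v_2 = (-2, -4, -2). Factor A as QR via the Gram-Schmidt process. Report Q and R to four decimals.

Q = [[0.0000, -0.4264], [0.7071, -0.6396], [-0.7071, -0.6396]], R = [[2.8284, -1.4142], [0.0000, 4.6904]]

v_1 = (0, 2, -2); ‖v_1‖ = 2.8284, so e_1 = (0.0000, 0.7071, -0.7071).
e_1·v_2 = 0.0000·(-2) + 0.7071·(-4) + (-0.7071)·(-2) = -1.4142.
u_2 = v_2 + 1.4142·e_1 = (-2.0000, -3.0000, -3.0000).
‖u_2‖ = 4.6904, so e_2 = (-0.4264, -0.6396, -0.6396).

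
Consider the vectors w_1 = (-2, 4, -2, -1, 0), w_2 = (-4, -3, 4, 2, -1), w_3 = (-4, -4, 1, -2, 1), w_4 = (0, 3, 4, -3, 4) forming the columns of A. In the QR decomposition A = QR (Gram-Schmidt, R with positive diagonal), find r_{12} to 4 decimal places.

r_{12} = -2.8000

q_1 = w_1/‖w_1‖ = (-2, 4, -2, -1, 0)/5.0000 = (-0.4000, 0.8000, -0.4000, -0.2000, 0.0000).
r_{12} = q_1·w_2 = -2.8000.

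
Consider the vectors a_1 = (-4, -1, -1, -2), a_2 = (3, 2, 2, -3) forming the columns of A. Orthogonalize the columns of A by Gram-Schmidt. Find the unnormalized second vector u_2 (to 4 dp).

u_2 = (1.1818, 1.5455, 1.5455, -3.9091)

e_1 = a_1/‖a_1‖ = (-4, -1, -1, -2)/4.6904 = (-0.8528, -0.2132, -0.2132, -0.4264).
r_{12} = e_1·a_2 = -2.1320.
u_2 = a_2 + 2.1320·e_1 = (1.1818, 1.5455, 1.5455, -3.9091).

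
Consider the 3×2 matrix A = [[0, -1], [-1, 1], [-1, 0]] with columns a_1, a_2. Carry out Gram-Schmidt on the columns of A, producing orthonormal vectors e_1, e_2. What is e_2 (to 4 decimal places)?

e_2 = (-0.8165, 0.4082, -0.4082)

a_1 = (0, -1, -1); ‖a_1‖ = 1.4142, so e_1 = (0.0000, -0.7071, -0.7071).
e_1·a_2 = 0.0000·(-1) + (-0.7071)·1 + (-0.7071)·0 = -0.7071.
u_2 = a_2 + 0.7071·e_1 = (-1.0000, 0.5000, -0.5000).
‖u_2‖ = 1.2247, so e_2 = (-0.8165, 0.4082, -0.4082).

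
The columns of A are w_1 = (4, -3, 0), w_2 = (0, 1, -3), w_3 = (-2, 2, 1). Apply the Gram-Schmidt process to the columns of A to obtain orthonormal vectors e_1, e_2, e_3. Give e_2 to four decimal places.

w_1 = (4, -3, 0); ‖w_1‖ = 5.0000, so e_1 = (0.8000, -0.6000, 0.0000).
e_1·w_2 = 0.8000·0 + (-0.6000)·1 + 0.0000·(-3) = -0.6000.
u_2 = w_2 + 0.6000·e_1 = (0.4800, 0.6400, -3.0000).
‖u_2‖ = 3.1048, so e_2 = (0.1546, 0.2061, -0.9662).

e_2 = (0.1546, 0.2061, -0.9662)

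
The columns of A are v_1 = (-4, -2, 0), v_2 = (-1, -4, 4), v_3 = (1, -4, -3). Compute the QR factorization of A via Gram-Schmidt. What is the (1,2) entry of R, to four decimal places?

q_1 = v_1/‖v_1‖ = (-4, -2, 0)/4.4721 = (-0.8944, -0.4472, 0.0000).
r_{12} = q_1·v_2 = 2.6833.

r_{12} = 2.6833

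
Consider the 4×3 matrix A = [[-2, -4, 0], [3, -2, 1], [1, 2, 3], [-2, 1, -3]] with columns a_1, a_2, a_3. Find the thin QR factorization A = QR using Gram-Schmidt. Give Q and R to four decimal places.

a_1 = (-2, 3, 1, -2); ‖a_1‖ = 4.2426, so e_1 = (-0.4714, 0.7071, 0.2357, -0.4714).
e_1·a_2 = (-0.4714)·(-4) + 0.7071·(-2) + 0.2357·2 + (-0.4714)·1 = 0.4714.
u_2 = a_2 − 0.4714·e_1 = (-3.7778, -2.3333, 1.8889, 1.2222).
‖u_2‖ = 4.9777, so e_2 = (-0.7589, -0.4688, 0.3795, 0.2455).
e_1·a_3 = (-0.4714)·0 + 0.7071·1 + 0.2357·3 + (-0.4714)·(-3) = 2.8284; e_2·a_3 = (-0.7589)·0 + (-0.4688)·1 + 0.3795·3 + 0.2455·(-3) = -0.0670.
u_3 = a_3 − 2.8284·e_1 + 0.0670·e_2 = (1.2825, -1.0314, 2.3587, -1.6502).
‖u_3‖ = 3.3159, so e_3 = (0.3868, -0.3110, 0.7113, -0.4977).

Q = [[-0.4714, -0.7589, 0.3868], [0.7071, -0.4688, -0.3110], [0.2357, 0.3795, 0.7113], [-0.4714, 0.2455, -0.4977]], R = [[4.2426, 0.4714, 2.8284], [0.0000, 4.9777, -0.0670], [0.0000, 0.0000, 3.3159]]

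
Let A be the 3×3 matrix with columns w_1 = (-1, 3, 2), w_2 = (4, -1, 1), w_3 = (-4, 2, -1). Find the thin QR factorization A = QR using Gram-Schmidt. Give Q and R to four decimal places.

Q = [[-0.2673, 0.9047, 0.3319], [0.8018, 0.0177, 0.5974], [0.5345, 0.4257, -0.7301]], R = [[3.7417, -1.3363, 2.1381], [0.0000, 4.0267, -4.0090], [0.0000, 0.0000, 0.5974]]

e_1 = w_1/‖w_1‖ = (-1, 3, 2)/3.7417 = (-0.2673, 0.8018, 0.5345).
r_{12} = e_1·w_2 = -1.3363.
u_2 = w_2 + 1.3363·e_1 = (3.6429, 0.0714, 1.7143).
‖u_2‖ = 4.0267, so e_2 = (0.9047, 0.0177, 0.4257).
r_{13} = e_1·w_3 = 2.1381; r_{23} = e_2·w_3 = -4.0090.
u_3 = w_3 − 2.1381·e_1 + 4.0090·e_2 = (0.1982, 0.3568, -0.4361).
‖u_3‖ = 0.5974, so e_3 = (0.3319, 0.5974, -0.7301).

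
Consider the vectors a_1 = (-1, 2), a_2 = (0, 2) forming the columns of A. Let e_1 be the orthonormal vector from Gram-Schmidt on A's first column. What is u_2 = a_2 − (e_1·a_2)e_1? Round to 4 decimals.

u_2 = (0.8000, 0.4000)

e_1 = a_1/‖a_1‖ = (-1, 2)/2.2361 = (-0.4472, 0.8944).
r_{12} = e_1·a_2 = 1.7889.
u_2 = a_2 − 1.7889·e_1 = (0.8000, 0.4000).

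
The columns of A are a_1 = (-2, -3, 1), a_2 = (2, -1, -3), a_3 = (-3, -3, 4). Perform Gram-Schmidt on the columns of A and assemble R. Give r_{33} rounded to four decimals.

r_{33} = 1.0435

a_1 = (-2, -3, 1); ‖a_1‖ = 3.7417, so q_1 = (-0.5345, -0.8018, 0.2673).
q_1·a_2 = (-0.5345)·2 + (-0.8018)·(-1) + 0.2673·(-3) = -1.0690.
u_2 = a_2 + 1.0690·q_1 = (1.4286, -1.8571, -2.7143).
‖u_2‖ = 3.5857, so q_2 = (0.3984, -0.5179, -0.7570).
q_1·a_3 = (-0.5345)·(-3) + (-0.8018)·(-3) + 0.2673·4 = 5.0780; q_2·a_3 = 0.3984·(-3) + (-0.5179)·(-3) + (-0.7570)·4 = -2.6693.
u_3 = a_3 − 5.0780·q_1 + 2.6693·q_2 = (0.7778, -0.3111, 0.6222).
r_{33} = ‖u_3‖ = 1.0435.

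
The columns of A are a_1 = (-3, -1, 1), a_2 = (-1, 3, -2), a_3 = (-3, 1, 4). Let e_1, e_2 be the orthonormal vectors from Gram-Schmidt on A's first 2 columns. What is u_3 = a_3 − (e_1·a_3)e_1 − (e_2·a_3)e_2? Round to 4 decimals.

u_3 = (0.2933, 2.0533, 2.9333)

e_1 = a_1/‖a_1‖ = (-3, -1, 1)/3.3166 = (-0.9045, -0.3015, 0.3015).
r_{12} = e_1·a_2 = -0.6030.
u_2 = a_2 + 0.6030·e_1 = (-1.5455, 2.8182, -1.8182).
‖u_2‖ = 3.6927, so e_2 = (-0.4185, 0.7632, -0.4924).
r_{13} = e_1·a_3 = 3.6181; r_{23} = e_2·a_3 = 0.0492.
u_3 = a_3 − 3.6181·e_1 − 0.0492·e_2 = (0.2933, 2.0533, 2.9333).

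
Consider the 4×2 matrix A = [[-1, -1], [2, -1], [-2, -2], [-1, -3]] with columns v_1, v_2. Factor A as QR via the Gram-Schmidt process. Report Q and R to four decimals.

Q = [[-0.3162, -0.1185], [0.6325, -0.6516], [-0.6325, -0.2369], [-0.3162, -0.7108]], R = [[3.1623, 1.8974], [0.0000, 3.3764]]

v_1 = (-1, 2, -2, -1); ‖v_1‖ = 3.1623, so e_1 = (-0.3162, 0.6325, -0.6325, -0.3162).
e_1·v_2 = (-0.3162)·(-1) + 0.6325·(-1) + (-0.6325)·(-2) + (-0.3162)·(-3) = 1.8974.
u_2 = v_2 − 1.8974·e_1 = (-0.4000, -2.2000, -0.8000, -2.4000).
‖u_2‖ = 3.3764, so e_2 = (-0.1185, -0.6516, -0.2369, -0.7108).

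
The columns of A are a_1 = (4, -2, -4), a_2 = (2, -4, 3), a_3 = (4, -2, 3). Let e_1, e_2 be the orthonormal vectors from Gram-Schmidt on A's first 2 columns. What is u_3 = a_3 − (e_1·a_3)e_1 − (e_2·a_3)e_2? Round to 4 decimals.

u_3 = (1.7977, 1.6342, 0.9805)

e_1 = a_1/‖a_1‖ = (4, -2, -4)/6.0000 = (0.6667, -0.3333, -0.6667).
r_{12} = e_1·a_2 = 0.6667.
u_2 = a_2 − 0.6667·e_1 = (1.5556, -3.7778, 3.4444).
‖u_2‖ = 5.3437, so e_2 = (0.2911, -0.7070, 0.6446).
r_{13} = e_1·a_3 = 1.3333; r_{23} = e_2·a_3 = 4.5120.
u_3 = a_3 − 1.3333·e_1 − 4.5120·e_2 = (1.7977, 1.6342, 0.9805).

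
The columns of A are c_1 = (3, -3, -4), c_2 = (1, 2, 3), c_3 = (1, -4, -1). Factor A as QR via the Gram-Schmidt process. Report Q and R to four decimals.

c_1 = (3, -3, -4); ‖c_1‖ = 5.8310, so q_1 = (0.5145, -0.5145, -0.6860).
q_1·c_2 = 0.5145·1 + (-0.5145)·2 + (-0.6860)·3 = -2.5725.
u_2 = c_2 + 2.5725·q_1 = (2.3235, 0.6765, 1.2353).
‖u_2‖ = 2.7170, so q_2 = (0.8552, 0.2490, 0.4546).
q_1·c_3 = 0.5145·1 + (-0.5145)·(-4) + (-0.6860)·(-1) = 3.2585; q_2·c_3 = 0.8552·1 + 0.2490·(-4) + 0.4546·(-1) = -0.5954.
u_3 = c_3 − 3.2585·q_1 + 0.5954·q_2 = (-0.1673, -2.1753, 1.5060).
‖u_3‖ = 2.6510, so q_3 = (-0.0631, -0.8206, 0.5681).

Q = [[0.5145, 0.8552, -0.0631], [-0.5145, 0.2490, -0.8206], [-0.6860, 0.4546, 0.5681]], R = [[5.8310, -2.5725, 3.2585], [0.0000, 2.7170, -0.5954], [0.0000, 0.0000, 2.6510]]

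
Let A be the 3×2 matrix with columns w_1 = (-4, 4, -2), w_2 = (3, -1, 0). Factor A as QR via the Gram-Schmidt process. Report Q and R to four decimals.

q_1 = w_1/‖w_1‖ = (-4, 4, -2)/6.0000 = (-0.6667, 0.6667, -0.3333).
r_{12} = q_1·w_2 = -2.6667.
u_2 = w_2 + 2.6667·q_1 = (1.2222, 0.7778, -0.8889).
‖u_2‖ = 1.6997, so q_2 = (0.7191, 0.4576, -0.5230).

Q = [[-0.6667, 0.7191], [0.6667, 0.4576], [-0.3333, -0.5230]], R = [[6.0000, -2.6667], [0.0000, 1.6997]]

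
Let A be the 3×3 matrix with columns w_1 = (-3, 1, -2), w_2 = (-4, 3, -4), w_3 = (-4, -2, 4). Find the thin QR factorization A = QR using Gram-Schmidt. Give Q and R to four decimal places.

Q = [[-0.8018, 0.5179, -0.2981], [0.2673, 0.7570, 0.5963], [-0.5345, -0.3984, 0.7454]], R = [[3.7417, 6.1470, 0.5345], [0.0000, 1.7928, -5.1793], [0.0000, 0.0000, 2.9814]]

q_1 = w_1/‖w_1‖ = (-3, 1, -2)/3.7417 = (-0.8018, 0.2673, -0.5345).
r_{12} = q_1·w_2 = 6.1470.
u_2 = w_2 − 6.1470·q_1 = (0.9286, 1.3571, -0.7143).
‖u_2‖ = 1.7928, so q_2 = (0.5179, 0.7570, -0.3984).
r_{13} = q_1·w_3 = 0.5345; r_{23} = q_2·w_3 = -5.1793.
u_3 = w_3 − 0.5345·q_1 + 5.1793·q_2 = (-0.8889, 1.7778, 2.2222).
‖u_3‖ = 2.9814, so q_3 = (-0.2981, 0.5963, 0.7454).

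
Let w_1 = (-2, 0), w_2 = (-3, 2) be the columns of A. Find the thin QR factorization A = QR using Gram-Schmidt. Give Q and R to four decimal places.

q_1 = w_1/‖w_1‖ = (-2, 0)/2.0000 = (-1.0000, 0.0000).
r_{12} = q_1·w_2 = 3.0000.
u_2 = w_2 − 3.0000·q_1 = (0.0000, 2.0000).
‖u_2‖ = 2.0000, so q_2 = (0.0000, 1.0000).

Q = [[-1.0000, 0.0000], [0.0000, 1.0000]], R = [[2.0000, 3.0000], [0.0000, 2.0000]]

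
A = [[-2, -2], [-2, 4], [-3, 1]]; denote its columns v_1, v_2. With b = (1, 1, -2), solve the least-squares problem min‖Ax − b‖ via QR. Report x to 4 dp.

x = (0.1364, 0.0455)

e_1 = v_1/‖v_1‖ = (-2, -2, -3)/4.1231 = (-0.4851, -0.4851, -0.7276).
r_{12} = e_1·v_2 = -1.6977.
u_2 = v_2 + 1.6977·e_1 = (-2.8235, 3.1765, -0.2353).
‖u_2‖ = 4.2565, so e_2 = (-0.6633, 0.7463, -0.0553).
Qᵀb = (0.4851, 0.1935).
Back-substitute: x_2 = 0.1935/4.2565 = 0.0455.
x_1 = (0.4851 + 1.6977·0.0455)/4.1231 = 0.1364.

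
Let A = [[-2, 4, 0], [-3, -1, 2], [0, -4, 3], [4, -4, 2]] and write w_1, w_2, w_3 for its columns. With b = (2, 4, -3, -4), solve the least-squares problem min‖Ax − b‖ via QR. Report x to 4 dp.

e_1 = w_1/‖w_1‖ = (-2, -3, 0, 4)/5.3852 = (-0.3714, -0.5571, 0.0000, 0.7428).
r_{12} = e_1·w_2 = -3.8996.
u_2 = w_2 + 3.8996·e_1 = (2.5517, -3.1724, -4.0000, -1.1034).
‖u_2‖ = 5.8132, so e_2 = (0.4390, -0.5457, -0.6881, -0.1898).
r_{13} = e_1·w_3 = 0.3714; r_{23} = e_2·w_3 = -3.5354.
u_3 = w_3 − 0.3714·e_1 + 3.5354·e_2 = (1.6898, 0.2776, 0.5673, 1.0531).
‖u_3‖ = 2.0888, so e_3 = (0.8090, 0.1329, 0.2716, 0.5041).
Qᵀb = (-5.9423, 1.5185, -0.6820).
Back-substitute: x_3 = -0.6820/2.0888 = -0.3265.
x_2 = (1.5185 + 3.5354·(-0.3265))/5.8132 = 0.0627.
x_1 = (-5.9423 + 3.8996·0.0627 − 0.3714·(-0.3265))/5.3852 = -1.0355.

x = (-1.0355, 0.0627, -0.3265)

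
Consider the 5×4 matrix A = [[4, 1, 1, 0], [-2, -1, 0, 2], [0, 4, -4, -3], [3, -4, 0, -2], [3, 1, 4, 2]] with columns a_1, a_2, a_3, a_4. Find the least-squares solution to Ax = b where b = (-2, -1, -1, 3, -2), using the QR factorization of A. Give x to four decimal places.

x = (-0.5510, -0.5187, 0.6993, -1.2983)

a_1 = (4, -2, 0, 3, 3); ‖a_1‖ = 6.1644, so e_1 = (0.6489, -0.3244, 0.0000, 0.4867, 0.4867).
e_1·a_2 = 0.6489·1 + (-0.3244)·(-1) + 0.0000·4 + 0.4867·(-4) + 0.4867·1 = -0.4867.
u_2 = a_2 + 0.4867·e_1 = (1.3158, -1.1579, 4.0000, -3.7632, 1.2368).
‖u_2‖ = 5.8960, so e_2 = (0.2232, -0.1964, 0.6784, -0.6383, 0.2098).
e_1·a_3 = 0.6489·1 + (-0.3244)·0 + 0.0000·(-4) + 0.4867·0 + 0.4867·4 = 2.5955; e_2·a_3 = 0.2232·1 + (-0.1964)·0 + 0.6784·(-4) + (-0.6383)·0 + 0.2098·4 = -1.6514.
u_3 = a_3 − 2.5955·e_1 + 1.6514·e_2 = (-0.3157, 0.5178, -2.8796, -2.3172, 3.0833).
‖u_3‖ = 4.8514, so e_3 = (-0.0651, 0.1067, -0.5936, -0.4776, 0.6355).
e_1·a_4 = 0.6489·0 + (-0.3244)·2 + 0.0000·(-3) + 0.4867·(-2) + 0.4867·2 = -0.6489; e_2·a_4 = 0.2232·0 + (-0.1964)·2 + 0.6784·(-3) + (-0.6383)·(-2) + 0.2098·2 = -0.7320; e_3·a_4 = (-0.0651)·0 + 0.1067·2 + (-0.5936)·(-3) + (-0.4776)·(-2) + 0.6355·2 = 4.2205.
u_4 = a_4 + 0.6489·e_1 + 0.7320·e_2 − 4.2205·e_3 = (0.8590, 1.1953, 0.0018, -0.1355, -0.2130).
‖u_4‖ = 1.4934, so e_4 = (0.5752, 0.8004, 0.0012, -0.0908, -0.1426).
Qᵀb = (-0.4867, -3.2627, -2.0870, -1.9390).
Back-substitute: x_4 = -1.9390/1.4934 = -1.2983.
x_3 = (-2.0870 − 4.2205·(-1.2983))/4.8514 = 0.6993.
x_2 = (-3.2627 + 1.6514·0.6993 + 0.7320·(-1.2983))/5.8960 = -0.5187.
x_1 = (-0.4867 + 0.4867·(-0.5187) − 2.5955·0.6993 + 0.6489·(-1.2983))/6.1644 = -0.5510.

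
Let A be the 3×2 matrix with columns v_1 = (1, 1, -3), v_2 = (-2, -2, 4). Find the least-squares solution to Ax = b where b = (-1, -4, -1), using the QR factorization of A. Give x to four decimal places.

q_1 = v_1/‖v_1‖ = (1, 1, -3)/3.3166 = (0.3015, 0.3015, -0.9045).
r_{12} = q_1·v_2 = -4.8242.
u_2 = v_2 + 4.8242·q_1 = (-0.5455, -0.5455, -0.3636).
‖u_2‖ = 0.8528, so q_2 = (-0.6396, -0.6396, -0.4264).
Qᵀb = (-0.6030, 3.6244).
Back-substitute: x_2 = 3.6244/0.8528 = 4.2500.
x_1 = (-0.6030 + 4.8242·4.2500)/3.3166 = 6.0000.

x = (6.0000, 4.2500)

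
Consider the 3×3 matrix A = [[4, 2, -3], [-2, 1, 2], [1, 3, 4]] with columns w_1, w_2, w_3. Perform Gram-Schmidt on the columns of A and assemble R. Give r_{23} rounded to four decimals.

w_1 = (4, -2, 1); ‖w_1‖ = 4.5826, so e_1 = (0.8729, -0.4364, 0.2182).
e_1·w_2 = 0.8729·2 + (-0.4364)·1 + 0.2182·3 = 1.9640.
u_2 = w_2 − 1.9640·e_1 = (0.2857, 1.8571, 2.5714).
‖u_2‖ = 3.1848, so e_2 = (0.0897, 0.5831, 0.8074).
r_{23} = e_2·w_3 = 4.1268.

r_{23} = 4.1268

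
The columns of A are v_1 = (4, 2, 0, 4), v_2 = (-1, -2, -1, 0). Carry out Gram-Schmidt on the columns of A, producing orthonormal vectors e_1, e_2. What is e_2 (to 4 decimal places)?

e_2 = (-0.0541, -0.7570, -0.4867, 0.4326)

v_1 = (4, 2, 0, 4); ‖v_1‖ = 6.0000, so e_1 = (0.6667, 0.3333, 0.0000, 0.6667).
e_1·v_2 = 0.6667·(-1) + 0.3333·(-2) + 0.0000·(-1) + 0.6667·0 = -1.3333.
u_2 = v_2 + 1.3333·e_1 = (-0.1111, -1.5556, -1.0000, 0.8889).
‖u_2‖ = 2.0548, so e_2 = (-0.0541, -0.7570, -0.4867, 0.4326).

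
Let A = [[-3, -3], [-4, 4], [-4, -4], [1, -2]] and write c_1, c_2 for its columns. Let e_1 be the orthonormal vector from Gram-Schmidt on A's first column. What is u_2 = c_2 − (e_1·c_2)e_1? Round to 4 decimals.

e_1 = c_1/‖c_1‖ = (-3, -4, -4, 1)/6.4807 = (-0.4629, -0.6172, -0.6172, 0.1543).
r_{12} = e_1·c_2 = 1.0801.
u_2 = c_2 − 1.0801·e_1 = (-2.5000, 4.6667, -3.3333, -2.1667).

u_2 = (-2.5000, 4.6667, -3.3333, -2.1667)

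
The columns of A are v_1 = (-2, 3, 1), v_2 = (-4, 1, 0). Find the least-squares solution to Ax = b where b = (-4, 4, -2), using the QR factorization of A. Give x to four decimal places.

v_1 = (-2, 3, 1); ‖v_1‖ = 3.7417, so q_1 = (-0.5345, 0.8018, 0.2673).
q_1·v_2 = (-0.5345)·(-4) + 0.8018·1 + 0.2673·0 = 2.9399.
u_2 = v_2 − 2.9399·q_1 = (-2.4286, -1.3571, -0.7857).
‖u_2‖ = 2.8909, so q_2 = (-0.8401, -0.4695, -0.2718).
Qᵀb = (4.8107, 2.0261).
Back-substitute: x_2 = 2.0261/2.8909 = 0.7009.
x_1 = (4.8107 − 2.9399·0.7009)/3.7417 = 0.7350.

x = (0.7350, 0.7009)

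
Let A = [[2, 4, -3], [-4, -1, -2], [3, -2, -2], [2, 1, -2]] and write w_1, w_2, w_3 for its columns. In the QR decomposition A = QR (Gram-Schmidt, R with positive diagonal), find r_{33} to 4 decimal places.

w_1 = (2, -4, 3, 2); ‖w_1‖ = 5.7446, so e_1 = (0.3482, -0.6963, 0.5222, 0.3482).
e_1·w_2 = 0.3482·4 + (-0.6963)·(-1) + 0.5222·(-2) + 0.3482·1 = 1.3926.
u_2 = w_2 − 1.3926·e_1 = (3.5152, -0.0303, -2.7273, 0.5152).
‖u_2‖ = 4.4789, so e_2 = (0.7848, -0.0068, -0.6089, 0.1150).
e_1·w_3 = 0.3482·(-3) + (-0.6963)·(-2) + 0.5222·(-2) + 0.3482·(-2) = -1.3926; e_2·w_3 = 0.7848·(-3) + (-0.0068)·(-2) + (-0.6089)·(-2) + 0.1150·(-2) = -1.3531.
u_3 = w_3 + 1.3926·e_1 + 1.3531·e_2 = (-1.4532, -2.9789, -2.0967, -1.3595).
r_{33} = ‖u_3‖ = 4.1509.

r_{33} = 4.1509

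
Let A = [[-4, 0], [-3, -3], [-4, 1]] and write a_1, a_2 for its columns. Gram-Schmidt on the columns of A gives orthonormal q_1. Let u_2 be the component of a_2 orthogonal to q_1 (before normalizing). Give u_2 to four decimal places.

u_2 = (0.4878, -2.6341, 1.4878)

a_1 = (-4, -3, -4); ‖a_1‖ = 6.4031, so q_1 = (-0.6247, -0.4685, -0.6247).
q_1·a_2 = (-0.6247)·0 + (-0.4685)·(-3) + (-0.6247)·1 = 0.7809.
u_2 = a_2 − 0.7809·q_1 = (0.4878, -2.6341, 1.4878).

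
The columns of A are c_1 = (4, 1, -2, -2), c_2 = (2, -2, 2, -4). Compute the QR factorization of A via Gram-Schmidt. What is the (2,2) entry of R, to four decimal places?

c_1 = (4, 1, -2, -2); ‖c_1‖ = 5.0000, so q_1 = (0.8000, 0.2000, -0.4000, -0.4000).
q_1·c_2 = 0.8000·2 + 0.2000·(-2) + (-0.4000)·2 + (-0.4000)·(-4) = 2.0000.
u_2 = c_2 − 2.0000·q_1 = (0.4000, -2.4000, 2.8000, -3.2000).
r_{22} = ‖u_2‖ = 4.8990.

r_{22} = 4.8990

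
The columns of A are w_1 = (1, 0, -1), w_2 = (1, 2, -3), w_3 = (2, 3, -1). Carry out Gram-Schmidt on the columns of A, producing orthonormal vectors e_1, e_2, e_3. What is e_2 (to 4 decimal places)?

e_2 = (-0.4082, 0.8165, -0.4082)

e_1 = w_1/‖w_1‖ = (1, 0, -1)/1.4142 = (0.7071, 0.0000, -0.7071).
r_{12} = e_1·w_2 = 2.8284.
u_2 = w_2 − 2.8284·e_1 = (-1.0000, 2.0000, -1.0000).
‖u_2‖ = 2.4495, so e_2 = (-0.4082, 0.8165, -0.4082).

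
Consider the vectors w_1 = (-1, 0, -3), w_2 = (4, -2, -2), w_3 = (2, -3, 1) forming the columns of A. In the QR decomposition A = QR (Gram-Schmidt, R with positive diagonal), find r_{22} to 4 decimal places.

r_{22} = 4.8580

q_1 = w_1/‖w_1‖ = (-1, 0, -3)/3.1623 = (-0.3162, 0.0000, -0.9487).
r_{12} = q_1·w_2 = 0.6325.
u_2 = w_2 − 0.6325·q_1 = (4.2000, -2.0000, -1.4000).
r_{22} = ‖u_2‖ = 4.8580.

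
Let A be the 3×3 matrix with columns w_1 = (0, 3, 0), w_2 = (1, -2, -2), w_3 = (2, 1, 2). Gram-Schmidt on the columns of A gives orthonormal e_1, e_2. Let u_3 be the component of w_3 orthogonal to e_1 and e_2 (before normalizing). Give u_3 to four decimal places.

w_1 = (0, 3, 0); ‖w_1‖ = 3.0000, so e_1 = (0.0000, 1.0000, 0.0000).
e_1·w_2 = 0.0000·1 + 1.0000·(-2) + 0.0000·(-2) = -2.0000.
u_2 = w_2 + 2.0000·e_1 = (1.0000, 0.0000, -2.0000).
‖u_2‖ = 2.2361, so e_2 = (0.4472, 0.0000, -0.8944).
e_1·w_3 = 0.0000·2 + 1.0000·1 + 0.0000·2 = 1.0000; e_2·w_3 = 0.4472·2 + 0.0000·1 + (-0.8944)·2 = -0.8944.
u_3 = w_3 − 1.0000·e_1 + 0.8944·e_2 = (2.4000, 0.0000, 1.2000).

u_3 = (2.4000, 0.0000, 1.2000)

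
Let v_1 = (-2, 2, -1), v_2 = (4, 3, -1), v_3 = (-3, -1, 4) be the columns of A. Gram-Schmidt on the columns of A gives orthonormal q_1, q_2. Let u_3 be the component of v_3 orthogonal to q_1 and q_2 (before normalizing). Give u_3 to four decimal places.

q_1 = v_1/‖v_1‖ = (-2, 2, -1)/3.0000 = (-0.6667, 0.6667, -0.3333).
r_{12} = q_1·v_2 = -0.3333.
u_2 = v_2 + 0.3333·q_1 = (3.7778, 3.2222, -1.1111).
‖u_2‖ = 5.0881, so q_2 = (0.7425, 0.6333, -0.2184).
r_{13} = q_1·v_3 = 0.0000; r_{23} = q_2·v_3 = -3.7342.
u_3 = v_3 − 0.0000·q_1 + 3.7342·q_2 = (-0.2275, 1.3648, 3.1845).

u_3 = (-0.2275, 1.3648, 3.1845)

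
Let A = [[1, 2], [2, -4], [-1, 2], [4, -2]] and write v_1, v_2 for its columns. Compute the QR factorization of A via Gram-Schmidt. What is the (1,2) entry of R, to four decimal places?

v_1 = (1, 2, -1, 4); ‖v_1‖ = 4.6904, so q_1 = (0.2132, 0.4264, -0.2132, 0.8528).
r_{12} = q_1·v_2 = -3.4112.

r_{12} = -3.4112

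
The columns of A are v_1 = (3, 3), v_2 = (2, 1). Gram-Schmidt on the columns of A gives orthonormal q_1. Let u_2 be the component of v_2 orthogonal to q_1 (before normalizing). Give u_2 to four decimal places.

v_1 = (3, 3); ‖v_1‖ = 4.2426, so q_1 = (0.7071, 0.7071).
q_1·v_2 = 0.7071·2 + 0.7071·1 = 2.1213.
u_2 = v_2 − 2.1213·q_1 = (0.5000, -0.5000).

u_2 = (0.5000, -0.5000)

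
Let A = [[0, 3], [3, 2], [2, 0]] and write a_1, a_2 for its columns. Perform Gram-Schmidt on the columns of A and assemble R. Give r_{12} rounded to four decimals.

r_{12} = 1.6641

a_1 = (0, 3, 2); ‖a_1‖ = 3.6056, so e_1 = (0.0000, 0.8321, 0.5547).
r_{12} = e_1·a_2 = 1.6641.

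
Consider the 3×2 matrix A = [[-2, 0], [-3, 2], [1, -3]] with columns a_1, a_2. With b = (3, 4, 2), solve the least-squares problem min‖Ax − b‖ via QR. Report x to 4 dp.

x = (-1.8812, -1.1485)

a_1 = (-2, -3, 1); ‖a_1‖ = 3.7417, so e_1 = (-0.5345, -0.8018, 0.2673).
e_1·a_2 = (-0.5345)·0 + (-0.8018)·2 + 0.2673·(-3) = -2.4054.
u_2 = a_2 + 2.4054·e_1 = (-1.2857, 0.0714, -2.3571).
‖u_2‖ = 2.6859, so e_2 = (-0.4787, 0.0266, -0.8776).
Qᵀb = (-4.2762, -3.0848).
Back-substitute: x_2 = -3.0848/2.6859 = -1.1485.
x_1 = (-4.2762 + 2.4054·(-1.1485))/3.7417 = -1.8812.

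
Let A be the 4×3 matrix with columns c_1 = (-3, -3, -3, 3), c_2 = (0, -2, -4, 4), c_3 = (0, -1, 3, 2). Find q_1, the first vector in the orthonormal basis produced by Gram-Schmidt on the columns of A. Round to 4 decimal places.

c_1 = (-3, -3, -3, 3); ‖c_1‖ = 6.0000, so q_1 = (-0.5000, -0.5000, -0.5000, 0.5000).

q_1 = (-0.5000, -0.5000, -0.5000, 0.5000)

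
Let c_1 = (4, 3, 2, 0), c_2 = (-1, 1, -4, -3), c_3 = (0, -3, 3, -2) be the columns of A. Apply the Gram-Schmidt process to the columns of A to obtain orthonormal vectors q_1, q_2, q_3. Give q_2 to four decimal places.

q_2 = (0.0491, 0.3925, -0.6868, -0.6097)

q_1 = c_1/‖c_1‖ = (4, 3, 2, 0)/5.3852 = (0.7428, 0.5571, 0.3714, 0.0000).
r_{12} = q_1·c_2 = -1.6713.
u_2 = c_2 + 1.6713·q_1 = (0.2414, 1.9310, -3.3793, -3.0000).
‖u_2‖ = 4.9201, so q_2 = (0.0491, 0.3925, -0.6868, -0.6097).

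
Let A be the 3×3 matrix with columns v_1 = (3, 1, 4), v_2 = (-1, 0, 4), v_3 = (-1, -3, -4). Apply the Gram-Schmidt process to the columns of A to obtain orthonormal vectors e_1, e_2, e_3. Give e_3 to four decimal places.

e_3 = (0.2421, -0.9684, 0.0605)

e_1 = v_1/‖v_1‖ = (3, 1, 4)/5.0990 = (0.5883, 0.1961, 0.7845).
r_{12} = e_1·v_2 = 2.5495.
u_2 = v_2 − 2.5495·e_1 = (-2.5000, -0.5000, 2.0000).
‖u_2‖ = 3.2404, so e_2 = (-0.7715, -0.1543, 0.6172).
r_{13} = e_1·v_3 = -4.3146; r_{23} = e_2·v_3 = -1.2344.
u_3 = v_3 + 4.3146·e_1 + 1.2344·e_2 = (0.5861, -2.3443, 0.1465).
‖u_3‖ = 2.4209, so e_3 = (0.2421, -0.9684, 0.0605).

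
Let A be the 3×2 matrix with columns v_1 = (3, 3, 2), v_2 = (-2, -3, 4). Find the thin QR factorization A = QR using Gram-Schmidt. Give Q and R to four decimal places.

v_1 = (3, 3, 2); ‖v_1‖ = 4.6904, so q_1 = (0.6396, 0.6396, 0.4264).
q_1·v_2 = 0.6396·(-2) + 0.6396·(-3) + 0.4264·4 = -1.4924.
u_2 = v_2 + 1.4924·q_1 = (-1.0455, -2.0455, 4.6364).
‖u_2‖ = 5.1742, so q_2 = (-0.2020, -0.3953, 0.8960).

Q = [[0.6396, -0.2020], [0.6396, -0.3953], [0.4264, 0.8960]], R = [[4.6904, -1.4924], [0.0000, 5.1742]]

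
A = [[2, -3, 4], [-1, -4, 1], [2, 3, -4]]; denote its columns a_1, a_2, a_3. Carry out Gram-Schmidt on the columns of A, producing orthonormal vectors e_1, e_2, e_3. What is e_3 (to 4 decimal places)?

a_1 = (2, -1, 2); ‖a_1‖ = 3.0000, so e_1 = (0.6667, -0.3333, 0.6667).
e_1·a_2 = 0.6667·(-3) + (-0.3333)·(-4) + 0.6667·3 = 1.3333.
u_2 = a_2 − 1.3333·e_1 = (-3.8889, -3.5556, 2.1111).
‖u_2‖ = 5.6765, so e_2 = (-0.6851, -0.6264, 0.3719).
e_1·a_3 = 0.6667·4 + (-0.3333)·1 + 0.6667·(-4) = -0.3333; e_2·a_3 = (-0.6851)·4 + (-0.6264)·1 + 0.3719·(-4) = -4.8544.
u_3 = a_3 + 0.3333·e_1 + 4.8544·e_2 = (0.8966, -2.1517, -1.9724).
‖u_3‖ = 3.0535, so e_3 = (0.2936, -0.7047, -0.6459).

e_3 = (0.2936, -0.7047, -0.6459)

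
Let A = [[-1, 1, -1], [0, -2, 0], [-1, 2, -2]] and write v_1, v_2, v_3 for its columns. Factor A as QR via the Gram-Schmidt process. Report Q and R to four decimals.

v_1 = (-1, 0, -1); ‖v_1‖ = 1.4142, so q_1 = (-0.7071, 0.0000, -0.7071).
q_1·v_2 = (-0.7071)·1 + 0.0000·(-2) + (-0.7071)·2 = -2.1213.
u_2 = v_2 + 2.1213·q_1 = (-0.5000, -2.0000, 0.5000).
‖u_2‖ = 2.1213, so q_2 = (-0.2357, -0.9428, 0.2357).
q_1·v_3 = (-0.7071)·(-1) + 0.0000·0 + (-0.7071)·(-2) = 2.1213; q_2·v_3 = (-0.2357)·(-1) + (-0.9428)·0 + 0.2357·(-2) = -0.2357.
u_3 = v_3 − 2.1213·q_1 + 0.2357·q_2 = (0.4444, -0.2222, -0.4444).
‖u_3‖ = 0.6667, so q_3 = (0.6667, -0.3333, -0.6667).

Q = [[-0.7071, -0.2357, 0.6667], [0.0000, -0.9428, -0.3333], [-0.7071, 0.2357, -0.6667]], R = [[1.4142, -2.1213, 2.1213], [0.0000, 2.1213, -0.2357], [0.0000, 0.0000, 0.6667]]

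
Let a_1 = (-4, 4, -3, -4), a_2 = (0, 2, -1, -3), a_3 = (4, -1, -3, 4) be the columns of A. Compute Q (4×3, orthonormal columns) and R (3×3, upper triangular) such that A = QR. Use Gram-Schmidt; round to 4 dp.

Q = [[-0.5298, 0.7430, 0.3962], [0.5298, 0.1777, 0.1671], [-0.3974, 0.0969, -0.8172], [-0.5298, -0.6380, 0.3838]], R = [[7.5498, 3.0464, -3.5762], [0.0000, 2.1724, -0.0485], [0.0000, 0.0000, 5.4045]]

a_1 = (-4, 4, -3, -4); ‖a_1‖ = 7.5498, so e_1 = (-0.5298, 0.5298, -0.3974, -0.5298).
e_1·a_2 = (-0.5298)·0 + 0.5298·2 + (-0.3974)·(-1) + (-0.5298)·(-3) = 3.0464.
u_2 = a_2 − 3.0464·e_1 = (1.6140, 0.3860, 0.2105, -1.3860).
‖u_2‖ = 2.1724, so e_2 = (0.7430, 0.1777, 0.0969, -0.6380).
e_1·a_3 = (-0.5298)·4 + 0.5298·(-1) + (-0.3974)·(-3) + (-0.5298)·4 = -3.5762; e_2·a_3 = 0.7430·4 + 0.1777·(-1) + 0.0969·(-3) + (-0.6380)·4 = -0.0485.
u_3 = a_3 + 3.5762·e_1 + 0.0485·e_2 = (2.1413, 0.9033, -4.4164, 2.0743).
‖u_3‖ = 5.4045, so e_3 = (0.3962, 0.1671, -0.8172, 0.3838).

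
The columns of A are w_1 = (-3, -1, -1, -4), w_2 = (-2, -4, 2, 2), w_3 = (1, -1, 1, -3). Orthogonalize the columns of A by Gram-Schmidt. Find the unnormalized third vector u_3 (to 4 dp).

u_3 = (1.8571, -0.9524, 1.4762, -1.5238)

w_1 = (-3, -1, -1, -4); ‖w_1‖ = 5.1962, so q_1 = (-0.5774, -0.1925, -0.1925, -0.7698).
q_1·w_2 = (-0.5774)·(-2) + (-0.1925)·(-4) + (-0.1925)·2 + (-0.7698)·2 = 0.0000.
u_2 = w_2 + 0.0000·q_1 = (-2.0000, -4.0000, 2.0000, 2.0000).
‖u_2‖ = 5.2915, so q_2 = (-0.3780, -0.7559, 0.3780, 0.3780).
q_1·w_3 = (-0.5774)·1 + (-0.1925)·(-1) + (-0.1925)·1 + (-0.7698)·(-3) = 1.7321; q_2·w_3 = (-0.3780)·1 + (-0.7559)·(-1) + 0.3780·1 + 0.3780·(-3) = -0.3780.
u_3 = w_3 − 1.7321·q_1 + 0.3780·q_2 = (1.8571, -0.9524, 1.4762, -1.5238).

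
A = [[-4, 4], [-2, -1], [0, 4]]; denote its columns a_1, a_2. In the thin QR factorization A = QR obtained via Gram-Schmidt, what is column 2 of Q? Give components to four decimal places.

q_2 = (0.2491, -0.4983, 0.8305)

q_1 = a_1/‖a_1‖ = (-4, -2, 0)/4.4721 = (-0.8944, -0.4472, 0.0000).
r_{12} = q_1·a_2 = -3.1305.
u_2 = a_2 + 3.1305·q_1 = (1.2000, -2.4000, 4.0000).
‖u_2‖ = 4.8166, so q_2 = (0.2491, -0.4983, 0.8305).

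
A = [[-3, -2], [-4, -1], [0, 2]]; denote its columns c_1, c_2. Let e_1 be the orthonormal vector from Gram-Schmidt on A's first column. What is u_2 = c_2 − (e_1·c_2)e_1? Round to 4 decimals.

u_2 = (-0.8000, 0.6000, 2.0000)

c_1 = (-3, -4, 0); ‖c_1‖ = 5.0000, so e_1 = (-0.6000, -0.8000, 0.0000).
e_1·c_2 = (-0.6000)·(-2) + (-0.8000)·(-1) + 0.0000·2 = 2.0000.
u_2 = c_2 − 2.0000·e_1 = (-0.8000, 0.6000, 2.0000).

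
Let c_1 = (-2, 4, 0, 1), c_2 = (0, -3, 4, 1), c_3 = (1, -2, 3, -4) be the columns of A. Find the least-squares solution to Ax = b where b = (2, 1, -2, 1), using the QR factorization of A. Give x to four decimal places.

c_1 = (-2, 4, 0, 1); ‖c_1‖ = 4.5826, so q_1 = (-0.4364, 0.8729, 0.0000, 0.2182).
q_1·c_2 = (-0.4364)·0 + 0.8729·(-3) + 0.0000·4 + 0.2182·1 = -2.4004.
u_2 = c_2 + 2.4004·q_1 = (-1.0476, -0.9048, 4.0000, 1.5238).
‖u_2‖ = 4.4987, so q_2 = (-0.2329, -0.2011, 0.8892, 0.3387).
q_1·c_3 = (-0.4364)·1 + 0.8729·(-2) + 0.0000·3 + 0.2182·(-4) = -3.0551; q_2·c_3 = (-0.2329)·1 + (-0.2011)·(-2) + 0.8892·3 + 0.3387·(-4) = 1.4819.
u_3 = c_3 + 3.0551·q_1 − 1.4819·q_2 = (0.0118, 0.9647, 1.6824, -3.8353).
‖u_3‖ = 4.2977, so q_3 = (0.0027, 0.2245, 0.3915, -0.8924).
Qᵀb = (0.2182, -2.1064, -1.4454).
Back-substitute: x_3 = -1.4454/4.2977 = -0.3363.
x_2 = (-2.1064 − 1.4819·(-0.3363))/4.4987 = -0.3575.
x_1 = (0.2182 + 2.4004·(-0.3575) + 3.0551·(-0.3363))/4.5826 = -0.3638.

x = (-0.3638, -0.3575, -0.3363)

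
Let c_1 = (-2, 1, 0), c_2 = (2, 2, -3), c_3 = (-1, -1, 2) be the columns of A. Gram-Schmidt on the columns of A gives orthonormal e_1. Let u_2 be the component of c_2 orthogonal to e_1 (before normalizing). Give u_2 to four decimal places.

u_2 = (1.2000, 2.4000, -3.0000)

c_1 = (-2, 1, 0); ‖c_1‖ = 2.2361, so e_1 = (-0.8944, 0.4472, 0.0000).
e_1·c_2 = (-0.8944)·2 + 0.4472·2 + 0.0000·(-3) = -0.8944.
u_2 = c_2 + 0.8944·e_1 = (1.2000, 2.4000, -3.0000).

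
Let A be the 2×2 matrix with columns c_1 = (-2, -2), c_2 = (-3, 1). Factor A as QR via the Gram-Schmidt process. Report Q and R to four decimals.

Q = [[-0.7071, -0.7071], [-0.7071, 0.7071]], R = [[2.8284, 1.4142], [0.0000, 2.8284]]

q_1 = c_1/‖c_1‖ = (-2, -2)/2.8284 = (-0.7071, -0.7071).
r_{12} = q_1·c_2 = 1.4142.
u_2 = c_2 − 1.4142·q_1 = (-2.0000, 2.0000).
‖u_2‖ = 2.8284, so q_2 = (-0.7071, 0.7071).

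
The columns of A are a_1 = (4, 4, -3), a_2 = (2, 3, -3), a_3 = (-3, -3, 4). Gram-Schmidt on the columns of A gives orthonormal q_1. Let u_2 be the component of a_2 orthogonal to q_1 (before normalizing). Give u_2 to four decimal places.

a_1 = (4, 4, -3); ‖a_1‖ = 6.4031, so q_1 = (0.6247, 0.6247, -0.4685).
q_1·a_2 = 0.6247·2 + 0.6247·3 + (-0.4685)·(-3) = 4.5290.
u_2 = a_2 − 4.5290·q_1 = (-0.8293, 0.1707, -0.8780).

u_2 = (-0.8293, 0.1707, -0.8780)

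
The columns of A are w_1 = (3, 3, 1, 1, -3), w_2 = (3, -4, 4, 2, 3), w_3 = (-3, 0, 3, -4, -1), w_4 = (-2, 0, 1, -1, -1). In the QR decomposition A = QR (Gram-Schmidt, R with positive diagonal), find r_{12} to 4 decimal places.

r_{12} = -1.1142

w_1 = (3, 3, 1, 1, -3); ‖w_1‖ = 5.3852, so e_1 = (0.5571, 0.5571, 0.1857, 0.1857, -0.5571).
r_{12} = e_1·w_2 = -1.1142.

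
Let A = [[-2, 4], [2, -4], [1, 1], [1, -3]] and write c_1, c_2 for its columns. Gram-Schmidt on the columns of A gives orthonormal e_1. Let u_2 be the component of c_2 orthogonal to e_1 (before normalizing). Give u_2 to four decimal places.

u_2 = (0.4000, -0.4000, 2.8000, -1.2000)

e_1 = c_1/‖c_1‖ = (-2, 2, 1, 1)/3.1623 = (-0.6325, 0.6325, 0.3162, 0.3162).
r_{12} = e_1·c_2 = -5.6921.
u_2 = c_2 + 5.6921·e_1 = (0.4000, -0.4000, 2.8000, -1.2000).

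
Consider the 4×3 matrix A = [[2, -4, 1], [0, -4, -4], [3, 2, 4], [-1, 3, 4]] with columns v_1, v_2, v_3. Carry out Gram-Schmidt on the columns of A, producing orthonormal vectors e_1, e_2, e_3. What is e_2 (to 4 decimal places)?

e_2 = (-0.4998, -0.6085, 0.4672, 0.4020)

v_1 = (2, 0, 3, -1); ‖v_1‖ = 3.7417, so e_1 = (0.5345, 0.0000, 0.8018, -0.2673).
e_1·v_2 = 0.5345·(-4) + 0.0000·(-4) + 0.8018·2 + (-0.2673)·3 = -1.3363.
u_2 = v_2 + 1.3363·e_1 = (-3.2857, -4.0000, 3.0714, 2.6429).
‖u_2‖ = 6.5738, so e_2 = (-0.4998, -0.6085, 0.4672, 0.4020).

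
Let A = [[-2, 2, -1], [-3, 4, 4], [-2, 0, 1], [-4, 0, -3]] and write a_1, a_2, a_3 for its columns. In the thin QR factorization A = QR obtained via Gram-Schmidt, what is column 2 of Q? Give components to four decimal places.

a_1 = (-2, -3, -2, -4); ‖a_1‖ = 5.7446, so q_1 = (-0.3482, -0.5222, -0.3482, -0.6963).
q_1·a_2 = (-0.3482)·2 + (-0.5222)·4 + (-0.3482)·0 + (-0.6963)·0 = -2.7852.
u_2 = a_2 + 2.7852·q_1 = (1.0303, 2.5455, -0.9697, -1.9394).
‖u_2‖ = 3.4989, so q_2 = (0.2945, 0.7275, -0.2771, -0.5543).

q_2 = (0.2945, 0.7275, -0.2771, -0.5543)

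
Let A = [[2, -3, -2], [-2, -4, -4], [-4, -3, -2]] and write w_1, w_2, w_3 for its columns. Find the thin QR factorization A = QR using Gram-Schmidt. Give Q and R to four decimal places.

w_1 = (2, -2, -4); ‖w_1‖ = 4.8990, so e_1 = (0.4082, -0.4082, -0.8165).
e_1·w_2 = 0.4082·(-3) + (-0.4082)·(-4) + (-0.8165)·(-3) = 2.8577.
u_2 = w_2 − 2.8577·e_1 = (-4.1667, -2.8333, -0.6667).
‖u_2‖ = 5.0827, so e_2 = (-0.8198, -0.5575, -0.1312).
e_1·w_3 = 0.4082·(-2) + (-0.4082)·(-4) + (-0.8165)·(-2) = 2.4495; e_2·w_3 = (-0.8198)·(-2) + (-0.5575)·(-4) + (-0.1312)·(-2) = 4.1317.
u_3 = w_3 − 2.4495·e_1 − 4.1317·e_2 = (0.3871, -0.6968, 0.5419).
‖u_3‖ = 0.9639, so e_3 = (0.4016, -0.7229, 0.5623).

Q = [[0.4082, -0.8198, 0.4016], [-0.4082, -0.5575, -0.7229], [-0.8165, -0.1312, 0.5623]], R = [[4.8990, 2.8577, 2.4495], [0.0000, 5.0827, 4.1317], [0.0000, 0.0000, 0.9639]]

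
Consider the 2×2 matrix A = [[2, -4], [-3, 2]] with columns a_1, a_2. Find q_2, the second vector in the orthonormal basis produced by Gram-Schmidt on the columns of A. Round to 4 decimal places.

q_2 = (-0.8321, -0.5547)

a_1 = (2, -3); ‖a_1‖ = 3.6056, so q_1 = (0.5547, -0.8321).
q_1·a_2 = 0.5547·(-4) + (-0.8321)·2 = -3.8829.
u_2 = a_2 + 3.8829·q_1 = (-1.8462, -1.2308).
‖u_2‖ = 2.2188, so q_2 = (-0.8321, -0.5547).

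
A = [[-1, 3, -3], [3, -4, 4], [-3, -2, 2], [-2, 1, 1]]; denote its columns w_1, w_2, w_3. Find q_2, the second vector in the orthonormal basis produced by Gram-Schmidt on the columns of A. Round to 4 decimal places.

q_2 = (0.5070, -0.5157, -0.6906, 0.0087)

q_1 = w_1/‖w_1‖ = (-1, 3, -3, -2)/4.7958 = (-0.2085, 0.6255, -0.6255, -0.4170).
r_{12} = q_1·w_2 = -2.2937.
u_2 = w_2 + 2.2937·q_1 = (2.5217, -2.5652, -3.4348, 0.0435).
‖u_2‖ = 4.9738, so q_2 = (0.5070, -0.5157, -0.6906, 0.0087).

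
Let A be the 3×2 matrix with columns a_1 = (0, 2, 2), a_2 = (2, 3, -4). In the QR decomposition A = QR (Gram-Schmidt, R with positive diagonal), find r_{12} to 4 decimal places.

r_{12} = -0.7071

a_1 = (0, 2, 2); ‖a_1‖ = 2.8284, so e_1 = (0.0000, 0.7071, 0.7071).
r_{12} = e_1·a_2 = -0.7071.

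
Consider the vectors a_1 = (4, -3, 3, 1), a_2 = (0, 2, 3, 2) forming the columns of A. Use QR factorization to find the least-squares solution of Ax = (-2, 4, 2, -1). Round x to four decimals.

q_1 = a_1/‖a_1‖ = (4, -3, 3, 1)/5.9161 = (0.6761, -0.5071, 0.5071, 0.1690).
r_{12} = q_1·a_2 = 0.8452.
u_2 = a_2 − 0.8452·q_1 = (-0.5714, 2.4286, 2.5714, 1.8571).
‖u_2‖ = 4.0356, so q_2 = (-0.1416, 0.6018, 0.6372, 0.4602).
Qᵀb = (-2.5355, 3.5046).
Back-substitute: x_2 = 3.5046/4.0356 = 0.8684.
x_1 = (-2.5355 − 0.8452·0.8684)/5.9161 = -0.5526.

x = (-0.5526, 0.8684)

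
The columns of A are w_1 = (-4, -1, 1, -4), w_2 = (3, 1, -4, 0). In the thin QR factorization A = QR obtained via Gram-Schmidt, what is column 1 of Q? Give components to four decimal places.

w_1 = (-4, -1, 1, -4); ‖w_1‖ = 5.8310, so q_1 = (-0.6860, -0.1715, 0.1715, -0.6860).

q_1 = (-0.6860, -0.1715, 0.1715, -0.6860)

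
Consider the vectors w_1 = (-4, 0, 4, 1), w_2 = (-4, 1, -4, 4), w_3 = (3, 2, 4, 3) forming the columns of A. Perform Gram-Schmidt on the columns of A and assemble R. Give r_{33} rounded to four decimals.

w_1 = (-4, 0, 4, 1); ‖w_1‖ = 5.7446, so q_1 = (-0.6963, 0.0000, 0.6963, 0.1741).
q_1·w_2 = (-0.6963)·(-4) + 0.0000·1 + 0.6963·(-4) + 0.1741·4 = 0.6963.
u_2 = w_2 − 0.6963·q_1 = (-3.5152, 1.0000, -4.4848, 3.8788).
‖u_2‖ = 6.9653, so q_2 = (-0.5047, 0.1436, -0.6439, 0.5569).
q_1·w_3 = (-0.6963)·3 + 0.0000·2 + 0.6963·4 + 0.1741·3 = 1.2185; q_2·w_3 = (-0.5047)·3 + 0.1436·2 + (-0.6439)·4 + 0.5569·3 = -2.1318.
u_3 = w_3 − 1.2185·q_1 + 2.1318·q_2 = (2.7726, 2.3061, 1.7789, 3.9750).
r_{33} = ‖u_3‖ = 5.6543.

r_{33} = 5.6543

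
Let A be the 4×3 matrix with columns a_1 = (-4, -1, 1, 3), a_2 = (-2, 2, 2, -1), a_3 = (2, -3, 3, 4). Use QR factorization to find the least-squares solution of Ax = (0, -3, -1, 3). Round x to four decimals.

a_1 = (-4, -1, 1, 3); ‖a_1‖ = 5.1962, so e_1 = (-0.7698, -0.1925, 0.1925, 0.5774).
e_1·a_2 = (-0.7698)·(-2) + (-0.1925)·2 + 0.1925·2 + 0.5774·(-1) = 0.9623.
u_2 = a_2 − 0.9623·e_1 = (-1.2593, 2.1852, 1.8148, -1.5556).
‖u_2‖ = 3.4748, so e_2 = (-0.3624, 0.6289, 0.5223, -0.4477).
e_1·a_3 = (-0.7698)·2 + (-0.1925)·(-3) + 0.1925·3 + 0.5774·4 = 1.9245; e_2·a_3 = (-0.3624)·2 + 0.6289·(-3) + 0.5223·3 + (-0.4477)·4 = -2.8352.
u_3 = a_3 − 1.9245·e_1 + 2.8352·e_2 = (2.4540, -0.8466, 4.1104, 1.6196).
‖u_3‖ = 5.1242, so e_3 = (0.4789, -0.1652, 0.8022, 0.3161).
Qᵀb = (2.1170, -3.7519, 0.6417).
Back-substitute: x_3 = 0.6417/5.1242 = 0.1252.
x_2 = (-3.7519 + 2.8352·0.1252)/3.4748 = -0.9776.
x_1 = (2.1170 − 0.9623·(-0.9776) − 1.9245·0.1252)/5.1962 = 0.5421.

x = (0.5421, -0.9776, 0.1252)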